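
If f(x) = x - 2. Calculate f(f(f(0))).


-6


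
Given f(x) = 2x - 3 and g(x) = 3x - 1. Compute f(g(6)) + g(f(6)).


57


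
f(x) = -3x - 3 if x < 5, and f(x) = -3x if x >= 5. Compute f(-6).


15


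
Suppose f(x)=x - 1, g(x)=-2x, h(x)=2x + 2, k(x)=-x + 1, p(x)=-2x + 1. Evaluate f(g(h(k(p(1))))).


p(1) = -1
k(-1) = 2
h(2) = 6
g(6) = -12
f(-12) = -13

-13


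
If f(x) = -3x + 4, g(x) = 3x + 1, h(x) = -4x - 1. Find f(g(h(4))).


h(4) = -17
g(-17) = -50
f(-50) = 154

154


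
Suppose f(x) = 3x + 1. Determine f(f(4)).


f(4) = 13
f(13) = 40

40


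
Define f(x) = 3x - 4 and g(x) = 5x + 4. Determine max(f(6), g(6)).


f(6) = 14
g(6) = 34
max = 34

34


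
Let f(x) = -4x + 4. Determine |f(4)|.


f(4) = -12
|-12| = 12

12


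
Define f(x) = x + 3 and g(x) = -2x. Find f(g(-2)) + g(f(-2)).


f(g(-2)) = 7
g(f(-2)) = -2
Sum = 5

5


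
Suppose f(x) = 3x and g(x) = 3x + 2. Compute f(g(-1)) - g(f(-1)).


f(g(-1)) = -3
g(f(-1)) = -7
Difference = 4

4


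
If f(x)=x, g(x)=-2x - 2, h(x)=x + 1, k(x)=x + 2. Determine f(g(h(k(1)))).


k(1) = 3
h(3) = 4
g(4) = -10
f(-10) = -10

-10


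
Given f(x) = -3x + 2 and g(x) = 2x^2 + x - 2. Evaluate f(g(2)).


g(2) = 8
f(8) = -22

-22


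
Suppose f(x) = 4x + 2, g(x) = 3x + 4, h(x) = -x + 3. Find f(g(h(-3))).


h(-3) = 6
g(6) = 22
f(22) = 90

90


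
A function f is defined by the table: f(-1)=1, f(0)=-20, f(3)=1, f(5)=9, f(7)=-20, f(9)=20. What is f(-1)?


Reading from the table at x = -1

1


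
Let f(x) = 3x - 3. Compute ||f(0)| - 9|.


6


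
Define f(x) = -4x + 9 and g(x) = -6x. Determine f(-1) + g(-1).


f(-1) = 13
g(-1) = 6
Sum = 19

19


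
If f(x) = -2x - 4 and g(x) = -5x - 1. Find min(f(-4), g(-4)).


f(-4) = 4
g(-4) = 19
min = 4

4


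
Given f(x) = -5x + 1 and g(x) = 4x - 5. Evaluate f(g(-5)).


g(-5) = -25
f(-25) = 126

126


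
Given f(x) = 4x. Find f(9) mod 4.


0


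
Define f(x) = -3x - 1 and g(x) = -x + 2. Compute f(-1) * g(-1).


6


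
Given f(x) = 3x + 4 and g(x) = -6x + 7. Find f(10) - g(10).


f(10) = 34
g(10) = -53
Difference = 87

87


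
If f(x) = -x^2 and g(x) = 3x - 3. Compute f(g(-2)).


-81


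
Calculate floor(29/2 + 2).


29/2 = 14.5
14.5 + 2 = 16.5
floor(16.5) = 16

16


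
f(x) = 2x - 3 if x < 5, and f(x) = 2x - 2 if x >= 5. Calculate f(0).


0 satisfies x < 5
f(0) = -3

-3


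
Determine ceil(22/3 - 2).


22/3 = 7.3333
7.3333 - 2 = 5.3333
ceil(5.3333) = 6

6


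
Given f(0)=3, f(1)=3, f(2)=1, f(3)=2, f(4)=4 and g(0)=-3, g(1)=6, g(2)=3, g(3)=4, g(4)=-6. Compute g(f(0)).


f(0) = 3
g(3) = 4

4


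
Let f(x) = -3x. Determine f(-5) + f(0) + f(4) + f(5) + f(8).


-36


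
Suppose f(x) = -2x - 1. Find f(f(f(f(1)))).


f(1) = -3
f(-3) = 5
f(5) = -11
f(-11) = 21

21


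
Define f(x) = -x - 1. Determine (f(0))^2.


f(0) = -1
(-1)^2 = 1

1


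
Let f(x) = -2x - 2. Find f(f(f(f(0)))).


f(0) = -2
f(-2) = 2
f(2) = -6
f(-6) = 10

10


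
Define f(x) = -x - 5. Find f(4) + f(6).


f(4) = -9
f(6) = -11
Sum = -20

-20


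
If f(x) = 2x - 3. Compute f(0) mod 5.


f(0) = -3
-3 mod 5 = 2

2


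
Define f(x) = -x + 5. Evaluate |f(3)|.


f(3) = 2
|2| = 2

2


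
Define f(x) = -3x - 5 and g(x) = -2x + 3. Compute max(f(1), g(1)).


f(1) = -8
g(1) = 1
max = 1

1


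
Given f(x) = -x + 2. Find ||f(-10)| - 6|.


f(-10) = 12
|12| = 12
|12 - 6| = 6

6


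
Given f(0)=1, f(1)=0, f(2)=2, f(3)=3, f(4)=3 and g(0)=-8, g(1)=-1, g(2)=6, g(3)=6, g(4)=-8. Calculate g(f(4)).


f(4) = 3
g(3) = 6

6


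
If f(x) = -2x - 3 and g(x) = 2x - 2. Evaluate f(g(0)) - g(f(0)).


f(g(0)) = 1
g(f(0)) = -8
Difference = 9

9


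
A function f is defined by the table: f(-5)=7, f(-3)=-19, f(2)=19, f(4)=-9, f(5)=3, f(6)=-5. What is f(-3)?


-19


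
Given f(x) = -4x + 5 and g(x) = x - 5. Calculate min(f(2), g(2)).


f(2) = -3
g(2) = -3
min = -3

-3


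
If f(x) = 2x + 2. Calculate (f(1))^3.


64


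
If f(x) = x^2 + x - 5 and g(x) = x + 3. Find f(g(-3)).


g(-3) = 0
f(0) = 1*(0)^2 + 1*(0) - 5 = -5

-5


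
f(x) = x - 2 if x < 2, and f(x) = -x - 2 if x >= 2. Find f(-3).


-3 satisfies x < 2
f(-3) = -5

-5


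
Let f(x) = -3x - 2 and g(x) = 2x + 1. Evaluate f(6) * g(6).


f(6) = -20
g(6) = 13
Product = -260

-260


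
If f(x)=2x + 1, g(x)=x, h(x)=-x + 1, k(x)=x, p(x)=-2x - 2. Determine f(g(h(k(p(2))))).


15


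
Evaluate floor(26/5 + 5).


26/5 = 5.2
5.2 + 5 = 10.2
floor(10.2) = 10

10


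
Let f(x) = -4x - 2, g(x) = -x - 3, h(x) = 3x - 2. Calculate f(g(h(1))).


h(1) = 1
g(1) = -4
f(-4) = 14

14


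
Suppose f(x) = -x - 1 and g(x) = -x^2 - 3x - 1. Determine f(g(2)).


g(2) = -11
f(-11) = 10

10


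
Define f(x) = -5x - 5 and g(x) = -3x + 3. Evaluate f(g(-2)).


g(-2) = 9
f(9) = -50

-50


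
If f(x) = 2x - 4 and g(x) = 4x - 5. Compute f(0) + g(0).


f(0) = -4
g(0) = -5
Sum = -9

-9


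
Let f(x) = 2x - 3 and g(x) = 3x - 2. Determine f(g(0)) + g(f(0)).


f(g(0)) = -7
g(f(0)) = -11
Sum = -18

-18


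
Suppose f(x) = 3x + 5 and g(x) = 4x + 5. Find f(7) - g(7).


f(7) = 26
g(7) = 33
Difference = -7

-7


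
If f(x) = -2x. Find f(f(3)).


f(3) = -6
f(-6) = 12

12


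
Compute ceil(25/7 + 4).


25/7 = 3.5714
3.5714 + 4 = 7.5714
ceil(7.5714) = 8

8


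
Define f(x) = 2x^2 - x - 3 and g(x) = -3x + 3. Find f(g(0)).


g(0) = 3
f(3) = 2*(3)^2 - 1*(3) - 3 = 12

12


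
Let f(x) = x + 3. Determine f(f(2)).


f(2) = 5
f(5) = 8

8


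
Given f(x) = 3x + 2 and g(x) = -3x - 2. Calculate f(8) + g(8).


f(8) = 26
g(8) = -26
Sum = 0

0


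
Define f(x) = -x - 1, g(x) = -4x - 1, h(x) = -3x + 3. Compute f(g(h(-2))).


h(-2) = 9
g(9) = -37
f(-37) = 36

36


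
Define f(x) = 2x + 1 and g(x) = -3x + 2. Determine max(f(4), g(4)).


f(4) = 9
g(4) = -10
max = 9

9


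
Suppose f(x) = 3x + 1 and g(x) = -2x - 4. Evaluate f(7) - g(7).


40


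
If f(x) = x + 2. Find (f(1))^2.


f(1) = 3
(3)^2 = 9

9


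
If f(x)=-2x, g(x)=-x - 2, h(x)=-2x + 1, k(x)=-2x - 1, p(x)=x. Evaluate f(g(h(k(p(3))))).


p(3) = 3
k(3) = -7
h(-7) = 15
g(15) = -17
f(-17) = 34

34


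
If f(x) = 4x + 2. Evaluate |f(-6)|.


f(-6) = -22
|-22| = 22

22


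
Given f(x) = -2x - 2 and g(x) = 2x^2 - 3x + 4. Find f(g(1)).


g(1) = 3
f(3) = -8

-8


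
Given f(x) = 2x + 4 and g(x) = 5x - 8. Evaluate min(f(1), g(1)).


-3


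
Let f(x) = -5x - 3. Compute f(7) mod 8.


f(7) = -38
-38 mod 8 = 2

2


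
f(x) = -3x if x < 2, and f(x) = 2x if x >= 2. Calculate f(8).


8 satisfies x >= 2
f(8) = 16

16


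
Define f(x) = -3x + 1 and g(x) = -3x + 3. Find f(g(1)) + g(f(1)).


f(g(1)) = 1
g(f(1)) = 9
Sum = 10

10


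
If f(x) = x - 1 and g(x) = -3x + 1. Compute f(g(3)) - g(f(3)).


f(g(3)) = -9
g(f(3)) = -5
Difference = -4

-4


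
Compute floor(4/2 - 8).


-6


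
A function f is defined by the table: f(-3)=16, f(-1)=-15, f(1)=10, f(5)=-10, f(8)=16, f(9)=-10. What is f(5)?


Reading from the table at x = 5

-10


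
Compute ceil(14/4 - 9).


14/4 = 3.5
3.5 - 9 = -5.5
ceil(-5.5) = -5

-5


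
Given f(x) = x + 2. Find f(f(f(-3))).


f(-3) = -1
f(-1) = 1
f(1) = 3

3


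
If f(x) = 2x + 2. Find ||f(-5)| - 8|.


f(-5) = -8
|-8| = 8
|8 - 8| = 0

0


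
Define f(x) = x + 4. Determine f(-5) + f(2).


f(-5) = -1
f(2) = 6
Sum = 5

5


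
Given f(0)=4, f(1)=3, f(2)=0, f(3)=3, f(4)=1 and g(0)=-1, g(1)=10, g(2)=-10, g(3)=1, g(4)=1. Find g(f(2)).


f(2) = 0
g(0) = -1

-1


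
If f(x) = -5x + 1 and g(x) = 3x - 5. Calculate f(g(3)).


g(3) = 4
f(4) = -19

-19


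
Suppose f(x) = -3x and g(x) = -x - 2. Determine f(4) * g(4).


f(4) = -12
g(4) = -6
Product = 72

72


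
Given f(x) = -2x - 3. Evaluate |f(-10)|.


f(-10) = 17
|17| = 17

17


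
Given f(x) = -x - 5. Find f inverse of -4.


Solve -x - 5 = -4
x = (-4 + 5) / (-1) = -1

-1


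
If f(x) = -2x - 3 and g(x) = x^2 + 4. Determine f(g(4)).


g(4) = 20
f(20) = -43

-43


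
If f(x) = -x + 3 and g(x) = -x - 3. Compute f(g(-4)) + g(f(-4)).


f(g(-4)) = 2
g(f(-4)) = -10
Sum = -8

-8


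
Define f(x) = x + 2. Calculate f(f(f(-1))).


f(-1) = 1
f(1) = 3
f(3) = 5

5


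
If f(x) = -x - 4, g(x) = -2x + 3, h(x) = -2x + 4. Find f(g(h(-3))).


h(-3) = 10
g(10) = -17
f(-17) = 13

13


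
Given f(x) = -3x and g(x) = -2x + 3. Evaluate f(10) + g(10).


f(10) = -30
g(10) = -17
Sum = -47

-47


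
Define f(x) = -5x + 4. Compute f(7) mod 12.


f(7) = -31
-31 mod 12 = 5

5


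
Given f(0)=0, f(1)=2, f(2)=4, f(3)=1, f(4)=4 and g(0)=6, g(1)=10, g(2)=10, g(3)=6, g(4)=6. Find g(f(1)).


f(1) = 2
g(2) = 10

10


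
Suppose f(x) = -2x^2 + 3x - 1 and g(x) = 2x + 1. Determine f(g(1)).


g(1) = 3
f(3) = (-2)*(3)^2 + 3*(3) - 1 = -10

-10


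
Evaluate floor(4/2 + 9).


4/2 = 2
2 + 9 = 11
floor(11) = 11

11


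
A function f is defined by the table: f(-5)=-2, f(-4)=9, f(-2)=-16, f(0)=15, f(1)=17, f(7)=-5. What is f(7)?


Reading from the table at x = 7

-5


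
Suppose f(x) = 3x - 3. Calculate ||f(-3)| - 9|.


f(-3) = -12
|-12| = 12
|12 - 9| = 3

3


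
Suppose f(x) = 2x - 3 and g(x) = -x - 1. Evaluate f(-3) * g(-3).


f(-3) = -9
g(-3) = 2
Product = -18

-18


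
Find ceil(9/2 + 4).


9/2 = 4.5
4.5 + 4 = 8.5
ceil(8.5) = 9

9


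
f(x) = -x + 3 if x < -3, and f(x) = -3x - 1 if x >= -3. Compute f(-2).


-2 satisfies x >= -3
f(-2) = 5

5


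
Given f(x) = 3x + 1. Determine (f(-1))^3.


f(-1) = -2
(-2)^3 = -8

-8


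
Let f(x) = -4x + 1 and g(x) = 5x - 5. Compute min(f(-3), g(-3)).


f(-3) = 13
g(-3) = -20
min = -20

-20


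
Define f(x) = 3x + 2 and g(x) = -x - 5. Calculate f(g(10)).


g(10) = -15
f(-15) = -43

-43


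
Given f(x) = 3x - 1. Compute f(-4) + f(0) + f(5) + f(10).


f(-4) = -13
f(0) = -1
f(5) = 14
f(10) = 29
Sum = 29

29


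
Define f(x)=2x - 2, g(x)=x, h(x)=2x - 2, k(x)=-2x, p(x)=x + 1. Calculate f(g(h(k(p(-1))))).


p(-1) = 0
k(0) = 0
h(0) = -2
g(-2) = -2
f(-2) = -6

-6


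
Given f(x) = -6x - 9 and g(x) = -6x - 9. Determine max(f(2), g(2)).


f(2) = -21
g(2) = -21
max = -21

-21


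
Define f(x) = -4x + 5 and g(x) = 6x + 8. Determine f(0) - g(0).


f(0) = 5
g(0) = 8
Difference = -3

-3


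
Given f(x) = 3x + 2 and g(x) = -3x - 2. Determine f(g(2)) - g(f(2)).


f(g(2)) = -22
g(f(2)) = -26
Difference = 4

4


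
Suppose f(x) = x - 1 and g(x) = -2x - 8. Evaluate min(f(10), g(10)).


f(10) = 9
g(10) = -28
min = -28

-28


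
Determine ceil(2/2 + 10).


2/2 = 1
1 + 10 = 11
ceil(11) = 11

11


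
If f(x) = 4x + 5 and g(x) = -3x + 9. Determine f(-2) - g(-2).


f(-2) = -3
g(-2) = 15
Difference = -18

-18


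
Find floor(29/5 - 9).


-4


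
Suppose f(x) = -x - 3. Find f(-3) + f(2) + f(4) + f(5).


f(-3) = 0
f(2) = -5
f(4) = -7
f(5) = -8
Sum = -20

-20


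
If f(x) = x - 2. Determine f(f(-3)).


f(-3) = -5
f(-5) = -7

-7


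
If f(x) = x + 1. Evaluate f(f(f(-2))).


f(-2) = -1
f(-1) = 0
f(0) = 1

1


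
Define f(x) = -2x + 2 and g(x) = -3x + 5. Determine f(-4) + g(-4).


f(-4) = 10
g(-4) = 17
Sum = 27

27


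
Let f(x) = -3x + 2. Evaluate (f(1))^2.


f(1) = -1
(-1)^2 = 1

1


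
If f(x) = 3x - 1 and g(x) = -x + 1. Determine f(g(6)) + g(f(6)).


f(g(6)) = -16
g(f(6)) = -16
Sum = -32

-32


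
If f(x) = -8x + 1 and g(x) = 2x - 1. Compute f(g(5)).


g(5) = 9
f(9) = -71

-71


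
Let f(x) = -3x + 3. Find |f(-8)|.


f(-8) = 27
|27| = 27

27


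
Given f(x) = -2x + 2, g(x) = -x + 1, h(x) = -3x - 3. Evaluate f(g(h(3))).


h(3) = -12
g(-12) = 13
f(13) = -24

-24


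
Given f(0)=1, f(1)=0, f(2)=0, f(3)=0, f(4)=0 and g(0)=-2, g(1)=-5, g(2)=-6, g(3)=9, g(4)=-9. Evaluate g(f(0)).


f(0) = 1
g(1) = -5

-5


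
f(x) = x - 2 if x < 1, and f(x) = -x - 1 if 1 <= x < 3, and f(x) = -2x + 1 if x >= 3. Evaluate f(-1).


-1 satisfies x < 1
f(-1) = -3

-3


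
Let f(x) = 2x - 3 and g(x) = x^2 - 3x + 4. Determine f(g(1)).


g(1) = 2
f(2) = 1

1


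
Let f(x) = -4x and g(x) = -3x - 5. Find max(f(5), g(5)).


f(5) = -20
g(5) = -20
max = -20

-20


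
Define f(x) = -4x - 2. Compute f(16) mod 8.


6


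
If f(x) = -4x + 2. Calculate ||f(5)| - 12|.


6


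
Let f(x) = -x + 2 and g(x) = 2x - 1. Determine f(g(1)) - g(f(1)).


0


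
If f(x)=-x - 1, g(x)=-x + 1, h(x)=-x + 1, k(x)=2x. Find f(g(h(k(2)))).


k(2) = 4
h(4) = -3
g(-3) = 4
f(4) = -5

-5


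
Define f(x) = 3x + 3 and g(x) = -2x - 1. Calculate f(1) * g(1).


f(1) = 6
g(1) = -3
Product = -18

-18


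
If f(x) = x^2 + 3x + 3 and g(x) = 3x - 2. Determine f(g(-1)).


g(-1) = -5
f(-5) = 1*(-5)^2 + 3*(-5) + 3 = 13

13


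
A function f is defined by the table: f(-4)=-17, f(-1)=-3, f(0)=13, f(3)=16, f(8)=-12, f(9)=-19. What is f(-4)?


Reading from the table at x = -4

-17


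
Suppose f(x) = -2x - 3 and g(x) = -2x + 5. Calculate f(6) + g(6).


f(6) = -15
g(6) = -7
Sum = -22

-22


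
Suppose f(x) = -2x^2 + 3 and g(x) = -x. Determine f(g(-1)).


g(-1) = 1
f(1) = (-2)*(1)^2 + 3 = 1

1


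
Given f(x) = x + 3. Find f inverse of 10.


Solve x + 3 = 10
x = (10 - 3) / 1 = 7

7


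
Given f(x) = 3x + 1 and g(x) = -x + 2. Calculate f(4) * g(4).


-26


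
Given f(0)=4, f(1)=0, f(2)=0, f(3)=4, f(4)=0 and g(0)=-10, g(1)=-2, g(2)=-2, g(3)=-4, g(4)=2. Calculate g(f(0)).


f(0) = 4
g(4) = 2

2


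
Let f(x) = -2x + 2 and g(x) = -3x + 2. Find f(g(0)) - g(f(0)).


f(g(0)) = -2
g(f(0)) = -4
Difference = 2

2


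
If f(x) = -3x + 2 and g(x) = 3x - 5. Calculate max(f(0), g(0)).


f(0) = 2
g(0) = -5
max = 2

2


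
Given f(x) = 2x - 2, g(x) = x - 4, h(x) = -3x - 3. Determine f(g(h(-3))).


h(-3) = 6
g(6) = 2
f(2) = 2

2


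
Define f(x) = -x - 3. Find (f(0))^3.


f(0) = -3
(-3)^3 = -27

-27


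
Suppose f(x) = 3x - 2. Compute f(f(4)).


28


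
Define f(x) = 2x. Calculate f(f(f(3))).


f(3) = 6
f(6) = 12
f(12) = 24

24


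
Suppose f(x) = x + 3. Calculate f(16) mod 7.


f(16) = 19
19 mod 7 = 5

5


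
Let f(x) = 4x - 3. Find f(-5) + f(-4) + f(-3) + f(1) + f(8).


f(-5) = -23
f(-4) = -19
f(-3) = -15
f(1) = 1
f(8) = 29
Sum = -27

-27


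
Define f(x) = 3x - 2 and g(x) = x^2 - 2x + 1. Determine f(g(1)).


g(1) = 0
f(0) = -2

-2


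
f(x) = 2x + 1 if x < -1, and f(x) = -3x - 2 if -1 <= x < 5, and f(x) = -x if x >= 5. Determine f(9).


9 satisfies x >= 5
f(9) = -9

-9


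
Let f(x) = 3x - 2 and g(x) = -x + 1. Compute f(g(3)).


g(3) = -2
f(-2) = -8

-8


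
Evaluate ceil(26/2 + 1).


26/2 = 13
13 + 1 = 14
ceil(14) = 14

14


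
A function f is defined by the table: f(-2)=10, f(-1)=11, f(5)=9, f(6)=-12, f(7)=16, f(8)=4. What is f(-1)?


Reading from the table at x = -1

11


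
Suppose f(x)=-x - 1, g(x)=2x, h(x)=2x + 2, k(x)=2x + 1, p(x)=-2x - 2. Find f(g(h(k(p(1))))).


p(1) = -4
k(-4) = -7
h(-7) = -12
g(-12) = -24
f(-24) = 23

23


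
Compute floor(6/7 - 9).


6/7 = 0.8571
0.8571 - 9 = -8.1429
floor(-8.1429) = -9

-9


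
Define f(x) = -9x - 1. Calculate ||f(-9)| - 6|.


f(-9) = 80
|80| = 80
|80 - 6| = 74

74


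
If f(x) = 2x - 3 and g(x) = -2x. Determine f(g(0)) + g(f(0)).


f(g(0)) = -3
g(f(0)) = 6
Sum = 3

3


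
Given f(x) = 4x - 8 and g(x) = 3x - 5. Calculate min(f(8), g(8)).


f(8) = 24
g(8) = 19
min = 19

19


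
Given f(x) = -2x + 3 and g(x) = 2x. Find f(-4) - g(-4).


19


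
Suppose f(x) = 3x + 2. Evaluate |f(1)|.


f(1) = 5
|5| = 5

5


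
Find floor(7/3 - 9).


-7


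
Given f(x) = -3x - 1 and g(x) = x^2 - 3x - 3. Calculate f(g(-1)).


-4


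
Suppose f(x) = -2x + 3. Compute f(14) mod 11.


f(14) = -25
-25 mod 11 = 8

8


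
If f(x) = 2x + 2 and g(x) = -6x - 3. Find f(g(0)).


g(0) = -3
f(-3) = -4

-4


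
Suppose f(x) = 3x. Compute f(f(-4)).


f(-4) = -12
f(-12) = -36

-36


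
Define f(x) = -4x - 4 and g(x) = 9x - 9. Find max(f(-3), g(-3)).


8


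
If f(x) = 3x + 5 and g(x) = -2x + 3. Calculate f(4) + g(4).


f(4) = 17
g(4) = -5
Sum = 12

12


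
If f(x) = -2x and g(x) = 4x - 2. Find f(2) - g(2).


f(2) = -4
g(2) = 6
Difference = -10

-10


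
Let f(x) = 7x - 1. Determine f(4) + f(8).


82


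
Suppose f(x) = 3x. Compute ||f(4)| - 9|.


f(4) = 12
|12| = 12
|12 - 9| = 3

3


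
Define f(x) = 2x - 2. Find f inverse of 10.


6


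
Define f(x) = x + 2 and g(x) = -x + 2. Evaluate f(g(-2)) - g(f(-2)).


f(g(-2)) = 6
g(f(-2)) = 2
Difference = 4

4


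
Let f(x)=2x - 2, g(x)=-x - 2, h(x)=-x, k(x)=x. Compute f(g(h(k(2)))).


k(2) = 2
h(2) = -2
g(-2) = 0
f(0) = -2

-2


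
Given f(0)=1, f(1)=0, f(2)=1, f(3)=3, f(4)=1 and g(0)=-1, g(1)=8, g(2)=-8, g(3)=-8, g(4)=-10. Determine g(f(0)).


f(0) = 1
g(1) = 8

8


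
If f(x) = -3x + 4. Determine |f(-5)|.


f(-5) = 19
|19| = 19

19


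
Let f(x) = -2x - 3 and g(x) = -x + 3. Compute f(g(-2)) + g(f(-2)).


f(g(-2)) = -13
g(f(-2)) = 2
Sum = -11

-11


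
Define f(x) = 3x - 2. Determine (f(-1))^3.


f(-1) = -5
(-5)^3 = -125

-125


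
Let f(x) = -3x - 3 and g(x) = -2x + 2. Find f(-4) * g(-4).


90


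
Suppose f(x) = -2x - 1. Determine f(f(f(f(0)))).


f(0) = -1
f(-1) = 1
f(1) = -3
f(-3) = 5

5


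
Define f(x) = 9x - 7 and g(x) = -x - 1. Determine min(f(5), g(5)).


f(5) = 38
g(5) = -6
min = -6

-6


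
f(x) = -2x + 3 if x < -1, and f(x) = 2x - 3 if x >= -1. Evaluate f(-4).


-4 satisfies x < -1
f(-4) = 11

11


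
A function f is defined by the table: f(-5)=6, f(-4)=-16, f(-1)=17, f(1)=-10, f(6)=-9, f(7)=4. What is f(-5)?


Reading from the table at x = -5

6


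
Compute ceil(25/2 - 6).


25/2 = 12.5
12.5 - 6 = 6.5
ceil(6.5) = 7

7


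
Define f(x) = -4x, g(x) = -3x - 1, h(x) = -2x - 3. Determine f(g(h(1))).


-56


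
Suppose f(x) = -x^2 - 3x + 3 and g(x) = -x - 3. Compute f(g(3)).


-15


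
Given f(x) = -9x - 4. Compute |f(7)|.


67


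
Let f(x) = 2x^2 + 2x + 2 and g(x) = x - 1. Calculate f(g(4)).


g(4) = 3
f(3) = 2*(3)^2 + 2*(3) + 2 = 26

26


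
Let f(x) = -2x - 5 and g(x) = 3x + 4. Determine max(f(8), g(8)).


28


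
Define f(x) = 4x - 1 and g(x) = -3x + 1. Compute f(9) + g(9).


f(9) = 35
g(9) = -26
Sum = 9

9


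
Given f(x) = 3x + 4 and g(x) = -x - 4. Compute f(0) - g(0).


f(0) = 4
g(0) = -4
Difference = 8

8


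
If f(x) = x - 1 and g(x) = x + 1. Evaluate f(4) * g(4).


f(4) = 3
g(4) = 5
Product = 15

15


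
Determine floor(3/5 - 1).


-1


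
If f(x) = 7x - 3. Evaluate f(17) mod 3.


f(17) = 116
116 mod 3 = 2

2


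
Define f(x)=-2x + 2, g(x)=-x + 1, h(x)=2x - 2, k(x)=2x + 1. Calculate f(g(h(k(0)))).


k(0) = 1
h(1) = 0
g(0) = 1
f(1) = 0

0


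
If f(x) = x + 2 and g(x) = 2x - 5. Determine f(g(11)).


g(11) = 17
f(17) = 19

19


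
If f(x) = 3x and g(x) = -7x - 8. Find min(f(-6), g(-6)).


f(-6) = -18
g(-6) = 34
min = -18

-18


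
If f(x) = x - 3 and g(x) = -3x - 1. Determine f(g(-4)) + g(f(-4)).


f(g(-4)) = 8
g(f(-4)) = 20
Sum = 28

28


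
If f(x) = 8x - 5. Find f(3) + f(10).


f(3) = 19
f(10) = 75
Sum = 94

94


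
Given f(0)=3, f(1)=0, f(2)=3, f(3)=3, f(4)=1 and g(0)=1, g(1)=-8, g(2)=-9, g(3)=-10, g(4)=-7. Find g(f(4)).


f(4) = 1
g(1) = -8

-8


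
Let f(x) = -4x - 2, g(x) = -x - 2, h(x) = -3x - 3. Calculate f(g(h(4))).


h(4) = -15
g(-15) = 13
f(13) = -54

-54


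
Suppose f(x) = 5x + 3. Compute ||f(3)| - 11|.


7


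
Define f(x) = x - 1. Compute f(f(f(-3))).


f(-3) = -4
f(-4) = -5
f(-5) = -6

-6


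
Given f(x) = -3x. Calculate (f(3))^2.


81


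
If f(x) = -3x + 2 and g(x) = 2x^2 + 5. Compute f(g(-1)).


g(-1) = 7
f(7) = -19

-19


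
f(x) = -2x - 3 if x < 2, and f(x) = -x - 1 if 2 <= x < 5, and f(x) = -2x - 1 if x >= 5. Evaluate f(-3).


-3 satisfies x < 2
f(-3) = 3

3


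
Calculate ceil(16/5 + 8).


12


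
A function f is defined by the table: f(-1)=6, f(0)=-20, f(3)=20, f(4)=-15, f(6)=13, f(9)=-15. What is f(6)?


Reading from the table at x = 6

13


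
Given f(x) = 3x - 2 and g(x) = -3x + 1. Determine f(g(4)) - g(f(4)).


f(g(4)) = -35
g(f(4)) = -29
Difference = -6

-6


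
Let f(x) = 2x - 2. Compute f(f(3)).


f(3) = 4
f(4) = 6

6


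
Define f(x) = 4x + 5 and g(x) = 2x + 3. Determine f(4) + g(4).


f(4) = 21
g(4) = 11
Sum = 32

32


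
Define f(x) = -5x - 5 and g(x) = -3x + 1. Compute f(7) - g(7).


f(7) = -40
g(7) = -20
Difference = -20

-20


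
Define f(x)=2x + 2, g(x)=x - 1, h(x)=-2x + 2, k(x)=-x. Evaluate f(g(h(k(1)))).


k(1) = -1
h(-1) = 4
g(4) = 3
f(3) = 8

8


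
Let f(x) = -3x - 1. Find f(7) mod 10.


f(7) = -22
-22 mod 10 = 8

8


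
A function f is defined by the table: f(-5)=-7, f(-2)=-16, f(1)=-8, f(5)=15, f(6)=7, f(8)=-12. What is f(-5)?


Reading from the table at x = -5

-7


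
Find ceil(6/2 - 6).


6/2 = 3
3 - 6 = -3
ceil(-3) = -3

-3


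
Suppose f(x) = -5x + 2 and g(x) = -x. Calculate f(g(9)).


g(9) = -9
f(-9) = 47

47


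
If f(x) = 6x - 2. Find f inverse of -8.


Solve 6x - 2 = -8
x = (-8 + 2) / 6 = -1

-1


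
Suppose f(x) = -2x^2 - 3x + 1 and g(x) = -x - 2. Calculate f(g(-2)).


g(-2) = 0
f(0) = (-2)*(0)^2 - 3*(0) + 1 = 1

1


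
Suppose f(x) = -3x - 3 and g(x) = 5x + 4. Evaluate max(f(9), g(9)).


f(9) = -30
g(9) = 49
max = 49

49


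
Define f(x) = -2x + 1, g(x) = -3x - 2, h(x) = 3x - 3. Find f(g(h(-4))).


h(-4) = -15
g(-15) = 43
f(43) = -85

-85


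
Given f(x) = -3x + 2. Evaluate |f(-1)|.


f(-1) = 5
|5| = 5

5


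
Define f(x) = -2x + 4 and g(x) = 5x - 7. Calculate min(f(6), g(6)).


f(6) = -8
g(6) = 23
min = -8

-8


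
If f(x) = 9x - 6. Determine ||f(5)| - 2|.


37


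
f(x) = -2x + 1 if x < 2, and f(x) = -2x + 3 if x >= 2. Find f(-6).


-6 satisfies x < 2
f(-6) = 13

13


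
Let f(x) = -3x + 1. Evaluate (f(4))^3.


f(4) = -11
(-11)^3 = -1331

-1331


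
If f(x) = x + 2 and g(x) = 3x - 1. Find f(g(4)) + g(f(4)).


30


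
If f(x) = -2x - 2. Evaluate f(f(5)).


f(5) = -12
f(-12) = 22

22


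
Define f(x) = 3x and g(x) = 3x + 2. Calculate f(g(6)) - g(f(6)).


f(g(6)) = 60
g(f(6)) = 56
Difference = 4

4


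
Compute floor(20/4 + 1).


20/4 = 5
5 + 1 = 6
floor(6) = 6

6


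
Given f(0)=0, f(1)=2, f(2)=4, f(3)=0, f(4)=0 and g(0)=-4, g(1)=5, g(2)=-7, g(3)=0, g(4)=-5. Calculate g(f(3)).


f(3) = 0
g(0) = -4

-4


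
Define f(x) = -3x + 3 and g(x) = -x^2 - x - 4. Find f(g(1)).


g(1) = -6
f(-6) = 21

21


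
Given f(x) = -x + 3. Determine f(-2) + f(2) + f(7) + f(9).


f(-2) = 5
f(2) = 1
f(7) = -4
f(9) = -6
Sum = -4

-4


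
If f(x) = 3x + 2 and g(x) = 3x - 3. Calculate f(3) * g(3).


f(3) = 11
g(3) = 6
Product = 66

66


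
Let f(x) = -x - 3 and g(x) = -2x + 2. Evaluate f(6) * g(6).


f(6) = -9
g(6) = -10
Product = 90

90


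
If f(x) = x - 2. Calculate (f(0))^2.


f(0) = -2
(-2)^2 = 4

4


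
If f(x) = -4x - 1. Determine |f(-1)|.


f(-1) = 3
|3| = 3

3


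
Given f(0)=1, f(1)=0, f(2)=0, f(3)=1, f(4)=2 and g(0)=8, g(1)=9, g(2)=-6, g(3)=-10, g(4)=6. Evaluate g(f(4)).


f(4) = 2
g(2) = -6

-6


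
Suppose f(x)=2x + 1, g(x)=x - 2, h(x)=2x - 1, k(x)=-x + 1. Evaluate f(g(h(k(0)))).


k(0) = 1
h(1) = 1
g(1) = -1
f(-1) = -1

-1


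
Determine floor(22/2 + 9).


20


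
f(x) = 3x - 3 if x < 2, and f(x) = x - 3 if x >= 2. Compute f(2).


2 satisfies x >= 2
f(2) = -1

-1


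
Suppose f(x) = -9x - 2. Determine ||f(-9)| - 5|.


74


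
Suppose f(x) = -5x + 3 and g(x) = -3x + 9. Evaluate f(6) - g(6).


-18


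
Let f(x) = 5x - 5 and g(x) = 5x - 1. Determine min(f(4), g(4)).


f(4) = 15
g(4) = 19
min = 15

15


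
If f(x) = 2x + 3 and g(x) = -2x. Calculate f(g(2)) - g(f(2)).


9


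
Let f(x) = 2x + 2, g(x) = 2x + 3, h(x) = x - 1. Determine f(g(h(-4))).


-12


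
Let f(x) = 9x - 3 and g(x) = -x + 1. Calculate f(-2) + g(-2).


f(-2) = -21
g(-2) = 3
Sum = -18

-18


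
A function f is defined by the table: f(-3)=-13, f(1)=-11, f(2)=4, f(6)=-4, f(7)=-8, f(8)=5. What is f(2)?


Reading from the table at x = 2

4


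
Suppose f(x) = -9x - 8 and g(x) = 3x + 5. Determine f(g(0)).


-53


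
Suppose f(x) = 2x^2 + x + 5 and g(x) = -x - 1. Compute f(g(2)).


g(2) = -3
f(-3) = 2*(-3)^2 + 1*(-3) + 5 = 20

20


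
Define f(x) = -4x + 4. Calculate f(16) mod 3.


f(16) = -60
-60 mod 3 = 0

0


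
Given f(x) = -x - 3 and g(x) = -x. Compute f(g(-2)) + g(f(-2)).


f(g(-2)) = -5
g(f(-2)) = 1
Sum = -4

-4


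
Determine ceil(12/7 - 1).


1


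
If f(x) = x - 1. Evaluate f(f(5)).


f(5) = 4
f(4) = 3

3


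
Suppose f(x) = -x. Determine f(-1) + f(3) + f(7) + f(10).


-19


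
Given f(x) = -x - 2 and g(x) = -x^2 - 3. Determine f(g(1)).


g(1) = -4
f(-4) = 2

2


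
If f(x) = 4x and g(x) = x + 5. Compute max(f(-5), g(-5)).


f(-5) = -20
g(-5) = 0
max = 0

0


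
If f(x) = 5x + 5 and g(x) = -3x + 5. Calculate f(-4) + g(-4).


f(-4) = -15
g(-4) = 17
Sum = 2

2


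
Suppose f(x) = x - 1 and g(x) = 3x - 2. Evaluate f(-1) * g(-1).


f(-1) = -2
g(-1) = -5
Product = 10

10


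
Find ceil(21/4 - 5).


21/4 = 5.25
5.25 - 5 = 0.25
ceil(0.25) = 1

1


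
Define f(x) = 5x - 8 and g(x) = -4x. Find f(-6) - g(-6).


f(-6) = -38
g(-6) = 24
Difference = -62

-62


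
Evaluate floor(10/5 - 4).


10/5 = 2
2 - 4 = -2
floor(-2) = -2

-2


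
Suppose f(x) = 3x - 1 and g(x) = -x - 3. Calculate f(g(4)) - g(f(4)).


f(g(4)) = -22
g(f(4)) = -14
Difference = -8

-8


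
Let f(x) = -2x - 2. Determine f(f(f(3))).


f(3) = -8
f(-8) = 14
f(14) = -30

-30


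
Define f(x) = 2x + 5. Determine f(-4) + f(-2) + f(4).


f(-4) = -3
f(-2) = 1
f(4) = 13
Sum = 11

11


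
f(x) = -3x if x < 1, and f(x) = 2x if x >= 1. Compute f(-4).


12


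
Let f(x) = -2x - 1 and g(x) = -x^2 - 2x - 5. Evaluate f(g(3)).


g(3) = -20
f(-20) = 39

39


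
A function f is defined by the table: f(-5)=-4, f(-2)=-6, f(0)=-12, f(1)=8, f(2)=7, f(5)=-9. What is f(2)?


Reading from the table at x = 2

7


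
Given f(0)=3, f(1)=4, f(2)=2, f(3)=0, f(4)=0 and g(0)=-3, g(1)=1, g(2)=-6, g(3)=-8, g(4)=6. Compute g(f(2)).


-6


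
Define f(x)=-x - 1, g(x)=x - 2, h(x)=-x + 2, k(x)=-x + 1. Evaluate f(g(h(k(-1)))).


k(-1) = 2
h(2) = 0
g(0) = -2
f(-2) = 1

1


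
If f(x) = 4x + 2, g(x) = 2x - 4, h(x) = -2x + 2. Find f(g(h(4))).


h(4) = -6
g(-6) = -16
f(-16) = -62

-62


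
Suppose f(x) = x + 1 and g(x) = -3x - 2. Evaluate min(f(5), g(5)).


-17


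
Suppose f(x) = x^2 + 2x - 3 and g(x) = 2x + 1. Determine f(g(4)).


g(4) = 9
f(9) = 1*(9)^2 + 2*(9) - 3 = 96

96


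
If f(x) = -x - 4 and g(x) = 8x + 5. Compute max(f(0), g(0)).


5


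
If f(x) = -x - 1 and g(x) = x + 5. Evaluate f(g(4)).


g(4) = 9
f(9) = -10

-10


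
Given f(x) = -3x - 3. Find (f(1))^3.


f(1) = -6
(-6)^3 = -216

-216


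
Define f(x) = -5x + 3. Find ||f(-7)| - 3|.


f(-7) = 38
|38| = 38
|38 - 3| = 35

35


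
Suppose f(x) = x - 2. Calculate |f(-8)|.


f(-8) = -10
|-10| = 10

10


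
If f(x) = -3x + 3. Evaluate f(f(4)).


30


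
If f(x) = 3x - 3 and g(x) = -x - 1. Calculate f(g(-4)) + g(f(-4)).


f(g(-4)) = 6
g(f(-4)) = 14
Sum = 20

20


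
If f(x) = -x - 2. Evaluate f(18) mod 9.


f(18) = -20
-20 mod 9 = 7

7


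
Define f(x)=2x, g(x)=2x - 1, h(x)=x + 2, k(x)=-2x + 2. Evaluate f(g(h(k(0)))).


k(0) = 2
h(2) = 4
g(4) = 7
f(7) = 14

14


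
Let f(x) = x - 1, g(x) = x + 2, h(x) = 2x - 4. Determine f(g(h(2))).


h(2) = 0
g(0) = 2
f(2) = 1

1


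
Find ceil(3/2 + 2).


3/2 = 1.5
1.5 + 2 = 3.5
ceil(3.5) = 4

4


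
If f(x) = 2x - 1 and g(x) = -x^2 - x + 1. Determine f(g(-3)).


g(-3) = -5
f(-5) = -11

-11


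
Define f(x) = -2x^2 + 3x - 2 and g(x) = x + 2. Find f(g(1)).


-11


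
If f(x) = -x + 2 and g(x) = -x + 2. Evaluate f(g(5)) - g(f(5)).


f(g(5)) = 5
g(f(5)) = 5
Difference = 0

0


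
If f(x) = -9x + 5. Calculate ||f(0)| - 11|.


f(0) = 5
|5| = 5
|5 - 11| = 6

6


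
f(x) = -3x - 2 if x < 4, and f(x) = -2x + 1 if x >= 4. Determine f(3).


3 satisfies x < 4
f(3) = -11

-11


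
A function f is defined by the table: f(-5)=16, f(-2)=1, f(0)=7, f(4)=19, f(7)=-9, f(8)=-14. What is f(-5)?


Reading from the table at x = -5

16


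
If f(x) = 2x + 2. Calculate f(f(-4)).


-10


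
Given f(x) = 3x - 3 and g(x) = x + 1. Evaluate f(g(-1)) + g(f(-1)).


-8


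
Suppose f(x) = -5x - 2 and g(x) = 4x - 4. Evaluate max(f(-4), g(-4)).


f(-4) = 18
g(-4) = -20
max = 18

18


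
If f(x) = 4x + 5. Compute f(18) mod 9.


f(18) = 77
77 mod 9 = 5

5


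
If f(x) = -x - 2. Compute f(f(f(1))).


-3


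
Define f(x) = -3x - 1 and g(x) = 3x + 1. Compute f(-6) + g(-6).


0


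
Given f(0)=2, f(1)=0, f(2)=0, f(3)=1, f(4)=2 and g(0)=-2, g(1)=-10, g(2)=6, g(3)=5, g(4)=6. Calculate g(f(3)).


f(3) = 1
g(1) = -10

-10


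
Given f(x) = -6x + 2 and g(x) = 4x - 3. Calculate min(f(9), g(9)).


f(9) = -52
g(9) = 33
min = -52

-52


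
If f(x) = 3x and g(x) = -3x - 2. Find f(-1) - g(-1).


f(-1) = -3
g(-1) = 1
Difference = -4

-4


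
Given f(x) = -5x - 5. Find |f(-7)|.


f(-7) = 30
|30| = 30

30


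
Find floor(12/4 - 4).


12/4 = 3
3 - 4 = -1
floor(-1) = -1

-1


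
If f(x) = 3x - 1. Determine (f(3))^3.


f(3) = 8
(8)^3 = 512

512


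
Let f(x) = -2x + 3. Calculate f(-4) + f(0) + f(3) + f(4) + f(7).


f(-4) = 11
f(0) = 3
f(3) = -3
f(4) = -5
f(7) = -11
Sum = -5

-5


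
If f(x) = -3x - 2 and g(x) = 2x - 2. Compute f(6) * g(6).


-200


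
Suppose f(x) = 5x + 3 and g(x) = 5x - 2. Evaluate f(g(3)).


g(3) = 13
f(13) = 68

68


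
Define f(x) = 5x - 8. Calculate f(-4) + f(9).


f(-4) = -28
f(9) = 37
Sum = 9

9


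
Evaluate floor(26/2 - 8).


5


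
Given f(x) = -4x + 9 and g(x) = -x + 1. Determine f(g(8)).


g(8) = -7
f(-7) = 37

37


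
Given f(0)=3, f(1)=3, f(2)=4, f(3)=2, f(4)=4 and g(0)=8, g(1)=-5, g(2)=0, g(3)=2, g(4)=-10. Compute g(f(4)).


f(4) = 4
g(4) = -10

-10


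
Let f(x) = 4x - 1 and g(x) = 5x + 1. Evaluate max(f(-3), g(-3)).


f(-3) = -13
g(-3) = -14
max = -13

-13


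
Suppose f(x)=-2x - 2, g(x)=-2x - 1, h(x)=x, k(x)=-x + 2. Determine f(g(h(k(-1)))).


k(-1) = 3
h(3) = 3
g(3) = -7
f(-7) = 12

12


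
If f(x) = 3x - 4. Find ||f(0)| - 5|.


f(0) = -4
|-4| = 4
|4 - 5| = 1

1


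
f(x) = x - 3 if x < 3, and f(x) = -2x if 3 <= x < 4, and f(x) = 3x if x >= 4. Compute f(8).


8 satisfies x >= 4
f(8) = 24

24


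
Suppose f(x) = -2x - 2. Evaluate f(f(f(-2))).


f(-2) = 2
f(2) = -6
f(-6) = 10

10


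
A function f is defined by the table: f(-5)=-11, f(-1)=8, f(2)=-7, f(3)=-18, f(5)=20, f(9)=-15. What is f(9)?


Reading from the table at x = 9

-15


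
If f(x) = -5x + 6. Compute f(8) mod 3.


f(8) = -34
-34 mod 3 = 2

2


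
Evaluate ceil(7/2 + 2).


7/2 = 3.5
3.5 + 2 = 5.5
ceil(5.5) = 6

6


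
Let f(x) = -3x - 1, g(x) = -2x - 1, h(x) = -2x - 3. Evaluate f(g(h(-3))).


h(-3) = 3
g(3) = -7
f(-7) = 20

20


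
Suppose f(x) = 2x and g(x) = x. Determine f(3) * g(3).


18


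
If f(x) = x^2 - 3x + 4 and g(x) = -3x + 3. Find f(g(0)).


4


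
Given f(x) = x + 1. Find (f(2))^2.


f(2) = 3
(3)^2 = 9

9


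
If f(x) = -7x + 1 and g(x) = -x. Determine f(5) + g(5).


f(5) = -34
g(5) = -5
Sum = -39

-39


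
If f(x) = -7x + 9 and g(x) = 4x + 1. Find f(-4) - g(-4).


f(-4) = 37
g(-4) = -15
Difference = 52

52


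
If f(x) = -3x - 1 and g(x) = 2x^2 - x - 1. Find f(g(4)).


g(4) = 27
f(27) = -82

-82


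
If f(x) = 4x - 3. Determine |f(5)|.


f(5) = 17
|17| = 17

17


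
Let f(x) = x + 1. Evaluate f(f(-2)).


0


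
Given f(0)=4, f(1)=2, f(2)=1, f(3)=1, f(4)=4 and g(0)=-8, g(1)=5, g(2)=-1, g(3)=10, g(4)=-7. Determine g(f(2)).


f(2) = 1
g(1) = 5

5


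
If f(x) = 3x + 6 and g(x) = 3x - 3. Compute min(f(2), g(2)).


f(2) = 12
g(2) = 3
min = 3

3


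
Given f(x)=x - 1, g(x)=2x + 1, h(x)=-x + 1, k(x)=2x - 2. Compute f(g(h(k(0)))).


k(0) = -2
h(-2) = 3
g(3) = 7
f(7) = 6

6


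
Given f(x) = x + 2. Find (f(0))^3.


8


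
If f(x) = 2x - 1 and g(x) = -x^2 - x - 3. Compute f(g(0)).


g(0) = -3
f(-3) = -7

-7


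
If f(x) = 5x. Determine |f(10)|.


f(10) = 50
|50| = 50

50


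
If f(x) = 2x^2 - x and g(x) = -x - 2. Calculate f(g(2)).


g(2) = -4
f(-4) = 2*(-4)^2 - 1*(-4) = 36

36


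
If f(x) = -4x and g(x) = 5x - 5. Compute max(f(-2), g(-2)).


f(-2) = 8
g(-2) = -15
max = 8

8


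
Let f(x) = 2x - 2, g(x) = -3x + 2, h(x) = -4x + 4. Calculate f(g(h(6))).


122


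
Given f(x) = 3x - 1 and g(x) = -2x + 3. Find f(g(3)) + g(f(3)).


-23


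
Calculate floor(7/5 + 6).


7/5 = 1.4
1.4 + 6 = 7.4
floor(7.4) = 7

7


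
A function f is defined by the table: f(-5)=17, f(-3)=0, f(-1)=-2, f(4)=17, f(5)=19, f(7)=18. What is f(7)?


Reading from the table at x = 7

18


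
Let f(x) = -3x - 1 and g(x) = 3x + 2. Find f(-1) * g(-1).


f(-1) = 2
g(-1) = -1
Product = -2

-2


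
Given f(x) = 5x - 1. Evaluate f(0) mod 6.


5


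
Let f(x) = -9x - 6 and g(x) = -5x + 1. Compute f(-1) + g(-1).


f(-1) = 3
g(-1) = 6
Sum = 9

9


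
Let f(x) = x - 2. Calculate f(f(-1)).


f(-1) = -3
f(-3) = -5

-5


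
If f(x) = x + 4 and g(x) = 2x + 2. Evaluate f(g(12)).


g(12) = 26
f(26) = 30

30


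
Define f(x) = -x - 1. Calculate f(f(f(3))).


f(3) = -4
f(-4) = 3
f(3) = -4

-4


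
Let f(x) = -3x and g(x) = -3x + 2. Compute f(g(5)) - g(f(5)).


f(g(5)) = 39
g(f(5)) = 47
Difference = -8

-8


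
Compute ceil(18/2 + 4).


18/2 = 9
9 + 4 = 13
ceil(13) = 13

13


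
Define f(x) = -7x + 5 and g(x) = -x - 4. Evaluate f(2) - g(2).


f(2) = -9
g(2) = -6
Difference = -3

-3


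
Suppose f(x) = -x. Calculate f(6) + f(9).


f(6) = -6
f(9) = -9
Sum = -15

-15


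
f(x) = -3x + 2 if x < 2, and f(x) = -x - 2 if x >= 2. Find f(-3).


-3 satisfies x < 2
f(-3) = 11

11


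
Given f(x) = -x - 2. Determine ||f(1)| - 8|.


f(1) = -3
|-3| = 3
|3 - 8| = 5

5


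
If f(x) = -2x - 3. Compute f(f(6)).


27


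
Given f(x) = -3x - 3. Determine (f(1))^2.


f(1) = -6
(-6)^2 = 36

36


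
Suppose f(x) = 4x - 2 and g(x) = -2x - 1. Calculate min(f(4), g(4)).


-9


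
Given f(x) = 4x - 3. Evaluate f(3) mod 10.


f(3) = 9
9 mod 10 = 9

9


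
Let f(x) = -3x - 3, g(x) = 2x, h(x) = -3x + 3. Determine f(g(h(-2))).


h(-2) = 9
g(9) = 18
f(18) = -57

-57


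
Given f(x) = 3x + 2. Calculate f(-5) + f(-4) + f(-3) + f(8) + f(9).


f(-5) = -13
f(-4) = -10
f(-3) = -7
f(8) = 26
f(9) = 29
Sum = 25

25


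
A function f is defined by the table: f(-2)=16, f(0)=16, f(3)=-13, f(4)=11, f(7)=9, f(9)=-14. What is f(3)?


Reading from the table at x = 3

-13


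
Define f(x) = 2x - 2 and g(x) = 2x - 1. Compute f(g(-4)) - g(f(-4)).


f(g(-4)) = -20
g(f(-4)) = -21
Difference = 1

1


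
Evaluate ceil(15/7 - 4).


15/7 = 2.1429
2.1429 - 4 = -1.8571
ceil(-1.8571) = -1

-1


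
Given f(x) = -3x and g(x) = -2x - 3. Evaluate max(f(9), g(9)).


f(9) = -27
g(9) = -21
max = -21

-21


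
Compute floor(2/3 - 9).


2/3 = 0.6667
0.6667 - 9 = -8.3333
floor(-8.3333) = -9

-9


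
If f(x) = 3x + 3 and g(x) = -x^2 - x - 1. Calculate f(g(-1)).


0


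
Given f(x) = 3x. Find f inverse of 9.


Solve 3x = 9
x = (9) / 3 = 3

3


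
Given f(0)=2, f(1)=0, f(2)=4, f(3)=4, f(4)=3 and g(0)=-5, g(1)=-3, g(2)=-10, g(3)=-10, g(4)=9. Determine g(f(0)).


f(0) = 2
g(2) = -10

-10


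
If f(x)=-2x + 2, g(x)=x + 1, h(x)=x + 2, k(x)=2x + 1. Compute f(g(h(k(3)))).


k(3) = 7
h(7) = 9
g(9) = 10
f(10) = -18

-18


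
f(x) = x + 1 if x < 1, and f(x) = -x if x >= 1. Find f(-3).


-2


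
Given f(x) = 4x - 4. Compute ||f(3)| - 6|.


f(3) = 8
|8| = 8
|8 - 6| = 2

2


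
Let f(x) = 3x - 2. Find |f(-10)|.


f(-10) = -32
|-32| = 32

32


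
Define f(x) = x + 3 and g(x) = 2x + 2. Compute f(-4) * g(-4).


6


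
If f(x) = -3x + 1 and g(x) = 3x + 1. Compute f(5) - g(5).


f(5) = -14
g(5) = 16
Difference = -30

-30


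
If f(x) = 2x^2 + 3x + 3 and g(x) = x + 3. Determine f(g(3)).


93


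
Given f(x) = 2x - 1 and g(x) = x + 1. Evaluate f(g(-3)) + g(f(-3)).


f(g(-3)) = -5
g(f(-3)) = -6
Sum = -11

-11


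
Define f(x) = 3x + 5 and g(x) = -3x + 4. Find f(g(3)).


g(3) = -5
f(-5) = -10

-10


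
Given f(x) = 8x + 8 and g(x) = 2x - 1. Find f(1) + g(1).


f(1) = 16
g(1) = 1
Sum = 17

17


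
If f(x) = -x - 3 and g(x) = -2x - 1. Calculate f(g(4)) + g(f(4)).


f(g(4)) = 6
g(f(4)) = 13
Sum = 19

19


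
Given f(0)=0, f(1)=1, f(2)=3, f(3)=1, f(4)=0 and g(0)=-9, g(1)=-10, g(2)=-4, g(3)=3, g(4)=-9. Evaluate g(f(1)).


f(1) = 1
g(1) = -10

-10


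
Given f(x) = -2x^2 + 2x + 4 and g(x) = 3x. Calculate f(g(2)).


g(2) = 6
f(6) = (-2)*(6)^2 + 2*(6) + 4 = -56

-56


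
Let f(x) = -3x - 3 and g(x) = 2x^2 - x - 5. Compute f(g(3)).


g(3) = 10
f(10) = -33

-33


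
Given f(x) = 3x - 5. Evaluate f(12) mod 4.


f(12) = 31
31 mod 4 = 3

3


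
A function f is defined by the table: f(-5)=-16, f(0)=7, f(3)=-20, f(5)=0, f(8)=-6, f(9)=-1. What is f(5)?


Reading from the table at x = 5

0


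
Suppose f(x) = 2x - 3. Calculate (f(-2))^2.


f(-2) = -7
(-7)^2 = 49

49


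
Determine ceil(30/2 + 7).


30/2 = 15
15 + 7 = 22
ceil(22) = 22

22


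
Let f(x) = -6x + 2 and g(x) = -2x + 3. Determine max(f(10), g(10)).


f(10) = -58
g(10) = -17
max = -17

-17


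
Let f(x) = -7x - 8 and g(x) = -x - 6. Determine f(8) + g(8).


f(8) = -64
g(8) = -14
Sum = -78

-78


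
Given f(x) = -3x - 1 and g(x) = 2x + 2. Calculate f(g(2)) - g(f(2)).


f(g(2)) = -19
g(f(2)) = -12
Difference = -7

-7


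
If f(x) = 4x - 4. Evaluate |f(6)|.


f(6) = 20
|20| = 20

20


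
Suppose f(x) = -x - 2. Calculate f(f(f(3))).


f(3) = -5
f(-5) = 3
f(3) = -5

-5


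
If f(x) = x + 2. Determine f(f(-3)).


1


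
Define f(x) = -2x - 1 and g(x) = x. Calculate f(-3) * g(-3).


f(-3) = 5
g(-3) = -3
Product = -15

-15


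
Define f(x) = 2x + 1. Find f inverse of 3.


Solve 2x + 1 = 3
x = (3 - 1) / 2 = 1

1
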